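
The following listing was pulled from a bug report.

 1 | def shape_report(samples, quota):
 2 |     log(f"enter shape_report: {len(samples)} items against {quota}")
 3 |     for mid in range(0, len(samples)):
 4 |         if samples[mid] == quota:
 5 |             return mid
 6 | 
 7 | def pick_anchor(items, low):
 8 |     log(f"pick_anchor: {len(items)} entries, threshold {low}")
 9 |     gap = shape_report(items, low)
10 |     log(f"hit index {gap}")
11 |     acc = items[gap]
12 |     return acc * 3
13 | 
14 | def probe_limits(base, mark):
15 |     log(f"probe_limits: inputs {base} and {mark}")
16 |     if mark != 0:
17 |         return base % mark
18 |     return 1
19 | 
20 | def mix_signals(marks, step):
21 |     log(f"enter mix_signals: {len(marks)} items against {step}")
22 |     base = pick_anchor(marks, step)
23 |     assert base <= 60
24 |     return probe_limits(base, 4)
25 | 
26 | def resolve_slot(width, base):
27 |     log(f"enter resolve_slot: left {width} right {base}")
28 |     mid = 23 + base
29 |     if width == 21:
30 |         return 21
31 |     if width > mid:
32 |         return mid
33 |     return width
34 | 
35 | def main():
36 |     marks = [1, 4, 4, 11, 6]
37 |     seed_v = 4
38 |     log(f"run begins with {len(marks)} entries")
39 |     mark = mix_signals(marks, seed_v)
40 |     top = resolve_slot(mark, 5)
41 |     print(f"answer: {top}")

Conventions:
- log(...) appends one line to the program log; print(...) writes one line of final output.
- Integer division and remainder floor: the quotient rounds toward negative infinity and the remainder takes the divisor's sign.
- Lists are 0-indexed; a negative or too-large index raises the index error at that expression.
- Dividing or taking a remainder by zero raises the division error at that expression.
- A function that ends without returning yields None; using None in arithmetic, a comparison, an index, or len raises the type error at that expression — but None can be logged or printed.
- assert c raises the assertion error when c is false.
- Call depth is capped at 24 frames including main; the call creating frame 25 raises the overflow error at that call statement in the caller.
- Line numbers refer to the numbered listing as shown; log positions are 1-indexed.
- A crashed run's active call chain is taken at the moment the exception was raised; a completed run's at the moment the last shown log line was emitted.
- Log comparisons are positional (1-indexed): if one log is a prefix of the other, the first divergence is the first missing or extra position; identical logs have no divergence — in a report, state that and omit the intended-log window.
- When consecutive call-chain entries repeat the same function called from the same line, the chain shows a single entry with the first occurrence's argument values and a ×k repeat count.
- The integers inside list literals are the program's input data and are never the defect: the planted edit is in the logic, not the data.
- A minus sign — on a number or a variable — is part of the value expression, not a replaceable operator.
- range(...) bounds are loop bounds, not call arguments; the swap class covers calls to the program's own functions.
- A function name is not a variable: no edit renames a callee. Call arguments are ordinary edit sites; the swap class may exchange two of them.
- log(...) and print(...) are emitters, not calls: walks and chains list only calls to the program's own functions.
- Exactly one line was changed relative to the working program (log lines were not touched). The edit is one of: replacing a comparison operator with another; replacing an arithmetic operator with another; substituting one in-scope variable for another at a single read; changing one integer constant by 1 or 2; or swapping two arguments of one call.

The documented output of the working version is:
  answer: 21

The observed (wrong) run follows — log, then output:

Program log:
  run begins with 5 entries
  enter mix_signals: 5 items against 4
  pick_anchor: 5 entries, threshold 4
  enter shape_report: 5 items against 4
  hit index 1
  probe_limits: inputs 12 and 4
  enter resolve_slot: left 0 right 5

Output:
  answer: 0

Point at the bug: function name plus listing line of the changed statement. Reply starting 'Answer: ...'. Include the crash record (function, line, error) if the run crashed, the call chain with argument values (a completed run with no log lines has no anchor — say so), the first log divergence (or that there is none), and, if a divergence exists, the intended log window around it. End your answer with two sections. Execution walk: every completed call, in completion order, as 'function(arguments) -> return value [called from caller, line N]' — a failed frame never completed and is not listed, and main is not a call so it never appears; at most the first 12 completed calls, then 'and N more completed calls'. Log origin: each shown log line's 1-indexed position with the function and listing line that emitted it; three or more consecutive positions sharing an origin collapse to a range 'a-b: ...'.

Answer: the defect is in resolve_slot at line 29.
The tell: Nothing in the log betrays the bug — only the output does.
Call chain: main -> resolve_slot(0, 5) (called at line 40).
First divergence: there is none — every log position agrees.
Execution walk:
  shape_report([1, 4, 4, 11, 6], 4) -> 1  [called from pick_anchor, line 9]
  pick_anchor([1, 4, 4, 11, 6], 4) -> 12  [called from mix_signals, line 22]
  probe_limits(12, 4) -> 0  [called from mix_signals, line 24]
  mix_signals([1, 4, 4, 11, 6], 4) -> 0  [called from main, line 39]
  resolve_slot(0, 5) -> 0  [called from main, line 40]
Log origins:
  1: from main, line 38
  2: from mix_signals, line 21
  3: from pick_anchor, line 8
  4: from shape_report, line 2
  5: from pick_anchor, line 10
  6: from probe_limits, line 15
  7: from resolve_slot, line 27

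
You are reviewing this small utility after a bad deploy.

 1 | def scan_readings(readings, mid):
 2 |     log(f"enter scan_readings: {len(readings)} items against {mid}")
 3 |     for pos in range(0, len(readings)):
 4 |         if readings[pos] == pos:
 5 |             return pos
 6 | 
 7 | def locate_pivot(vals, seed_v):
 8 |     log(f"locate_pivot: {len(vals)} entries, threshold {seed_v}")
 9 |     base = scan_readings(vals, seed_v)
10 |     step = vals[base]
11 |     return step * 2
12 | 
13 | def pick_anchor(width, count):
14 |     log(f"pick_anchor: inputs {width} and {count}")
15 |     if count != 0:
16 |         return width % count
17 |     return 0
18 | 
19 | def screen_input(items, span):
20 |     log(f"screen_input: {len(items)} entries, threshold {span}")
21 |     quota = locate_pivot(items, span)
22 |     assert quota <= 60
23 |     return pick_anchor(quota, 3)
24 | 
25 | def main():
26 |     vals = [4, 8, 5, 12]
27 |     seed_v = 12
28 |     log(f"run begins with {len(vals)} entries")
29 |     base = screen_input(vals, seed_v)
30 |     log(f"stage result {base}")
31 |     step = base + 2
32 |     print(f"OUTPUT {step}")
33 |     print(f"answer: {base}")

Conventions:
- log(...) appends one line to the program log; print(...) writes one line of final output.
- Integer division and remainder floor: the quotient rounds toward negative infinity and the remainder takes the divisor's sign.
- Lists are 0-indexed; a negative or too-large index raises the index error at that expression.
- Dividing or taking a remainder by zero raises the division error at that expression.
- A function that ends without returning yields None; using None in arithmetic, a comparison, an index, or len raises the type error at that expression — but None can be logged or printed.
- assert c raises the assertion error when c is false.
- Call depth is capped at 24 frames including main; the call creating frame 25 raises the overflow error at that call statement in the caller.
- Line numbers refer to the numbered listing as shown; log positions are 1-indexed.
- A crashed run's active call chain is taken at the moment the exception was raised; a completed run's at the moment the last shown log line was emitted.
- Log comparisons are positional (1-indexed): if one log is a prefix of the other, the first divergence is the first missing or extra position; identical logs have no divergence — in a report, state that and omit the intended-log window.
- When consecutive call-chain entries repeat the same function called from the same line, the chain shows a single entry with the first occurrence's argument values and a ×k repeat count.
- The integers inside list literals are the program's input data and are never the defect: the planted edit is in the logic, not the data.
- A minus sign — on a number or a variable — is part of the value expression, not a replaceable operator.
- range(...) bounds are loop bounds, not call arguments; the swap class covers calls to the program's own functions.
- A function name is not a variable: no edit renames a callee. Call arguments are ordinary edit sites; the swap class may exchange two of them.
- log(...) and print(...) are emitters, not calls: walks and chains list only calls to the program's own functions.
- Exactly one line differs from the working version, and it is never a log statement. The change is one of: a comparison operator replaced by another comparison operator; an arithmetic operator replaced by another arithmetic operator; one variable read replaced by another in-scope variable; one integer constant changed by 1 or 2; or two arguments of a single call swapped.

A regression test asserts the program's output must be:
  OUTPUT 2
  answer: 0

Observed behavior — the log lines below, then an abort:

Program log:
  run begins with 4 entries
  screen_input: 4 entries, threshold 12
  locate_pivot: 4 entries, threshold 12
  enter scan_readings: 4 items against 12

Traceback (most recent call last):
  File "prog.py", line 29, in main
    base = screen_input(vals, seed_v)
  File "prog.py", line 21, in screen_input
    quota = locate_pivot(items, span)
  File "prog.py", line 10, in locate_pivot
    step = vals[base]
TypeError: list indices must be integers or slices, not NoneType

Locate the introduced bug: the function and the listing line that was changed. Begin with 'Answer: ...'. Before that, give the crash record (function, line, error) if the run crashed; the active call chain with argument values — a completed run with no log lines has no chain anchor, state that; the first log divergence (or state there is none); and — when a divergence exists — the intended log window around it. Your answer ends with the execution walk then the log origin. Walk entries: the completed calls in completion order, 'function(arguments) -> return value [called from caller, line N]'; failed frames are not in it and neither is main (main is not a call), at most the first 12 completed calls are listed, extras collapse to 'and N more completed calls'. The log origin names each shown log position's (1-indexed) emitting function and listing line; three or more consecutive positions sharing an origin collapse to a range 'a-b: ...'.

Answer: the defect is in scan_readings at line 4.
Core observation: A complete run would log 'pick_anchor: inputs 24 and 3' next, but this one stopped at 4 lines.
Crash: locate_pivot, line 10, TypeError.
Call chain: main -> screen_input([4, 8, 5, 12], 12) (called at line 29) -> locate_pivot([4, 8, 5, 12], 12) (called at line 21).
First divergence: position 5 — after 4 matching lines the faulty run goes silent; intended next line 'pick_anchor: inputs 24 and 3'.
Intended log window:
  3: locate_pivot: 4 entries, threshold 12
  4: enter scan_readings: 4 items against 12
  5: pick_anchor: inputs 24 and 3
  6: stage result 0
Execution walk:
  scan_readings([4, 8, 5, 12], 12) -> None  [called from locate_pivot, line 9]
Log origins:
  1: logged in main at line 28
  2: logged in screen_input at line 20
  3: logged in locate_pivot at line 8
  4: logged in scan_readings at line 2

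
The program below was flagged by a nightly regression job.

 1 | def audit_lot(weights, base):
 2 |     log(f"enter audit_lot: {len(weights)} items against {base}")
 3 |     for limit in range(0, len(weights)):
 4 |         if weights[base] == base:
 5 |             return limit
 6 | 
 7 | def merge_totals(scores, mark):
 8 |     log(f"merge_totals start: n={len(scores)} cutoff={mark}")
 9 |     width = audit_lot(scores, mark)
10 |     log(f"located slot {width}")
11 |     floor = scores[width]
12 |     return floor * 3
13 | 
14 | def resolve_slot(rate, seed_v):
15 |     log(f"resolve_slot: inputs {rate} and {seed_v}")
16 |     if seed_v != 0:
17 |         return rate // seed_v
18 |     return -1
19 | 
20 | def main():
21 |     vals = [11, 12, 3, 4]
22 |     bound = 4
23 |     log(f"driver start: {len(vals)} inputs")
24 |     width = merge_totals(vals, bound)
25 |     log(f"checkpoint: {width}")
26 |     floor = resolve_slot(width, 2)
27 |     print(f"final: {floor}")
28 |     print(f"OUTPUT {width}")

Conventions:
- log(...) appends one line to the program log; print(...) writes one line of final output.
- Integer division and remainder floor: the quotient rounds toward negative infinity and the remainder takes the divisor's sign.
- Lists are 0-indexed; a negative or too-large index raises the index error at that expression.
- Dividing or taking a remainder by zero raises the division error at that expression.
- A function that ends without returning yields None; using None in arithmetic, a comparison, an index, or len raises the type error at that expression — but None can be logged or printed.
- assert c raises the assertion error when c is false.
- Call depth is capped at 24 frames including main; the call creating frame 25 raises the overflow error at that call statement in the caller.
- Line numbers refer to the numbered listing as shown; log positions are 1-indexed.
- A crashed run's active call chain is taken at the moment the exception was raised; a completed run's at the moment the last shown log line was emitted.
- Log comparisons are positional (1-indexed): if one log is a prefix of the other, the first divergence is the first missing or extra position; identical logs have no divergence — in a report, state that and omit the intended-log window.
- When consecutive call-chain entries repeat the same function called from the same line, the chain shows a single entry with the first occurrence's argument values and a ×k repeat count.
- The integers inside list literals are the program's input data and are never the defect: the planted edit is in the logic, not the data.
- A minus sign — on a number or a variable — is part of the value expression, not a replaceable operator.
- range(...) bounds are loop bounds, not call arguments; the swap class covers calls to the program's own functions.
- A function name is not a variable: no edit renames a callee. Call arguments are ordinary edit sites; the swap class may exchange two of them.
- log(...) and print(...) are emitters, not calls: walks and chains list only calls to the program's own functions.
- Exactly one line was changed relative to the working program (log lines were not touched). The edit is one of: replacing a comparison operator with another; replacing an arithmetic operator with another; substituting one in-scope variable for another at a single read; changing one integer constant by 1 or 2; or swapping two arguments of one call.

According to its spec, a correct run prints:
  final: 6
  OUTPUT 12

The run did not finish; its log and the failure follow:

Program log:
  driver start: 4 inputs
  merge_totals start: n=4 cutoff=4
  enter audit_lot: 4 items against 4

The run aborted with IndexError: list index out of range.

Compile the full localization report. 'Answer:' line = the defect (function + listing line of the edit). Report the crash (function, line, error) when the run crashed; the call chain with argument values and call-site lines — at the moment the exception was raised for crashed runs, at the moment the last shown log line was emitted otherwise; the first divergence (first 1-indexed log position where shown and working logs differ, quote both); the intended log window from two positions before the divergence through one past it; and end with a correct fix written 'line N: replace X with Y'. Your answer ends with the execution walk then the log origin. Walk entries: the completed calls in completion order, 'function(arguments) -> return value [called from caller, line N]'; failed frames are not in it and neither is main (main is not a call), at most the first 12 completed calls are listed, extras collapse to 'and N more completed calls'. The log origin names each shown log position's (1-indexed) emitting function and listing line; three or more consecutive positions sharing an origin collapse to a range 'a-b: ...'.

Answer: the defect is in audit_lot at line 4.
The tell: The shown log is a 3-line prefix of the intended one, whose next entry is 'located slot 3'.
Crash: audit_lot, line 4, IndexError.
Call chain: main -> merge_totals([11, 12, 3, 4], 4) (called at line 24) -> audit_lot([11, 12, 3, 4], 4) (called at line 9).
First divergence: position 4 — after 3 matching lines the faulty run goes silent; intended next line 'located slot 3'.
Intended log window:
  2: merge_totals start: n=4 cutoff=4
  3: enter audit_lot: 4 items against 4
  4: located slot 3
  5: checkpoint: 12
Execution walk:
  (no call completed)
Log line origins:
  1 — main, line 23
  2 — merge_totals, line 8
  3 — audit_lot, line 2
A correct fix: line 4: replace `weights[base]` with `weights[limit]`.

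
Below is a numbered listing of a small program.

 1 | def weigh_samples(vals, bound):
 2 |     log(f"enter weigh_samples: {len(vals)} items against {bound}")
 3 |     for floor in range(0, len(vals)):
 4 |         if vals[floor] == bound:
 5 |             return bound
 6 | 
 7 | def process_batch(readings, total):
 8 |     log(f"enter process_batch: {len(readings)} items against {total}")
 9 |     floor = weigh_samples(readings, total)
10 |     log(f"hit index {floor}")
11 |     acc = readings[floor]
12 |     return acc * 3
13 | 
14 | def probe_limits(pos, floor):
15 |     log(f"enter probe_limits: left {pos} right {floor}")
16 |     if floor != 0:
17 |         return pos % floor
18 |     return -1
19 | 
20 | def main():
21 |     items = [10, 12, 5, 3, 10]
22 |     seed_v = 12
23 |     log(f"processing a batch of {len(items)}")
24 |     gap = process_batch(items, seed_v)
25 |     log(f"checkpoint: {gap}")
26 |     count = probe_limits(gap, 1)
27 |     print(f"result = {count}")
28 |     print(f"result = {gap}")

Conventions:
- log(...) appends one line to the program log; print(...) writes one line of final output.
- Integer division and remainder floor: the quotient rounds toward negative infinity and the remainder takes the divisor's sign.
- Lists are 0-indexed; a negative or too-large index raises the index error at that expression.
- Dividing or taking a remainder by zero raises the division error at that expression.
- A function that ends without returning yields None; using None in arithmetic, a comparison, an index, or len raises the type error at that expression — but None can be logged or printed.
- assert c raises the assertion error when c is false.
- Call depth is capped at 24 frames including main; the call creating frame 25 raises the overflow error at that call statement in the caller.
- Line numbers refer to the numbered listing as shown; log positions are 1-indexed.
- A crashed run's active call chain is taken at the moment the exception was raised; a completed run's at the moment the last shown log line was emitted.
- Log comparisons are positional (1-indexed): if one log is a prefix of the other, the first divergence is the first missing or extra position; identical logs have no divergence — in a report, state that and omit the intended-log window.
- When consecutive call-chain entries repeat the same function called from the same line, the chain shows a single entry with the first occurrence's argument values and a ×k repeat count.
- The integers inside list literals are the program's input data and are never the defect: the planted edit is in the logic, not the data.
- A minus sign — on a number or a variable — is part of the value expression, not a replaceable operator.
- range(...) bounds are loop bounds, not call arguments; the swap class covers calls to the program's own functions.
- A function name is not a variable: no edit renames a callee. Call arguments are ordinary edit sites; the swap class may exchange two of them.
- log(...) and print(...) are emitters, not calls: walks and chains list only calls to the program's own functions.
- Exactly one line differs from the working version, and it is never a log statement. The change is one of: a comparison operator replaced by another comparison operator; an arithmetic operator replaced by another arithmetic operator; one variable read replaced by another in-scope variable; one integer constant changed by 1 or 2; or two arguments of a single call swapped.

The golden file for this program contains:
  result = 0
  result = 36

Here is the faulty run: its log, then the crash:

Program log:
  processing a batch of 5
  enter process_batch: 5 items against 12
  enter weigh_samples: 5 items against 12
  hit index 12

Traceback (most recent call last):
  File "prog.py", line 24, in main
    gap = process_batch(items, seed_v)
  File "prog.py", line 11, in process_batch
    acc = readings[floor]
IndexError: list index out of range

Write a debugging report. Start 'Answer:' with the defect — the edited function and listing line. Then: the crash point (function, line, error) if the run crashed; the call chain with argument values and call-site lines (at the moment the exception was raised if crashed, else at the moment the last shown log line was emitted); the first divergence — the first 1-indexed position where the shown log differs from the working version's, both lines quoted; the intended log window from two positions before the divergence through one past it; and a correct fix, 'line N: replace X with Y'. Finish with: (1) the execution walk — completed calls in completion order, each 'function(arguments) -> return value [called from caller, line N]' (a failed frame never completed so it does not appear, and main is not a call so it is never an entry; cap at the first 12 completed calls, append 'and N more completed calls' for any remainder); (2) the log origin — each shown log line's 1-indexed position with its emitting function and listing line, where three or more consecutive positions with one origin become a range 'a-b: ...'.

Answer: the defect is in weigh_samples at line 5.
The tell: Log line 4 is where behavior first shows: 'hit index 12' appears instead of 'hit index 1'.
Crash: process_batch, line 11, IndexError.
Call chain: main -> process_batch([10, 12, 5, 3, 10], 12) (called at line 24).
First divergence: position 4 — shown 'hit index 12', intended 'hit index 1'.
Intended log window:
  2: enter process_batch: 5 items against 12
  3: enter weigh_samples: 5 items against 12
  4: hit index 1
  5: checkpoint: 36
Execution walk:
  weigh_samples([10, 12, 5, 3, 10], 12) -> 12  [called from process_batch, line 9]
Log origin:
  1 — main, line 23
  2 — process_batch, line 8
  3 — weigh_samples, line 2
  4 — process_batch, line 10
A correct fix: line 5: replace `bound` with `floor`.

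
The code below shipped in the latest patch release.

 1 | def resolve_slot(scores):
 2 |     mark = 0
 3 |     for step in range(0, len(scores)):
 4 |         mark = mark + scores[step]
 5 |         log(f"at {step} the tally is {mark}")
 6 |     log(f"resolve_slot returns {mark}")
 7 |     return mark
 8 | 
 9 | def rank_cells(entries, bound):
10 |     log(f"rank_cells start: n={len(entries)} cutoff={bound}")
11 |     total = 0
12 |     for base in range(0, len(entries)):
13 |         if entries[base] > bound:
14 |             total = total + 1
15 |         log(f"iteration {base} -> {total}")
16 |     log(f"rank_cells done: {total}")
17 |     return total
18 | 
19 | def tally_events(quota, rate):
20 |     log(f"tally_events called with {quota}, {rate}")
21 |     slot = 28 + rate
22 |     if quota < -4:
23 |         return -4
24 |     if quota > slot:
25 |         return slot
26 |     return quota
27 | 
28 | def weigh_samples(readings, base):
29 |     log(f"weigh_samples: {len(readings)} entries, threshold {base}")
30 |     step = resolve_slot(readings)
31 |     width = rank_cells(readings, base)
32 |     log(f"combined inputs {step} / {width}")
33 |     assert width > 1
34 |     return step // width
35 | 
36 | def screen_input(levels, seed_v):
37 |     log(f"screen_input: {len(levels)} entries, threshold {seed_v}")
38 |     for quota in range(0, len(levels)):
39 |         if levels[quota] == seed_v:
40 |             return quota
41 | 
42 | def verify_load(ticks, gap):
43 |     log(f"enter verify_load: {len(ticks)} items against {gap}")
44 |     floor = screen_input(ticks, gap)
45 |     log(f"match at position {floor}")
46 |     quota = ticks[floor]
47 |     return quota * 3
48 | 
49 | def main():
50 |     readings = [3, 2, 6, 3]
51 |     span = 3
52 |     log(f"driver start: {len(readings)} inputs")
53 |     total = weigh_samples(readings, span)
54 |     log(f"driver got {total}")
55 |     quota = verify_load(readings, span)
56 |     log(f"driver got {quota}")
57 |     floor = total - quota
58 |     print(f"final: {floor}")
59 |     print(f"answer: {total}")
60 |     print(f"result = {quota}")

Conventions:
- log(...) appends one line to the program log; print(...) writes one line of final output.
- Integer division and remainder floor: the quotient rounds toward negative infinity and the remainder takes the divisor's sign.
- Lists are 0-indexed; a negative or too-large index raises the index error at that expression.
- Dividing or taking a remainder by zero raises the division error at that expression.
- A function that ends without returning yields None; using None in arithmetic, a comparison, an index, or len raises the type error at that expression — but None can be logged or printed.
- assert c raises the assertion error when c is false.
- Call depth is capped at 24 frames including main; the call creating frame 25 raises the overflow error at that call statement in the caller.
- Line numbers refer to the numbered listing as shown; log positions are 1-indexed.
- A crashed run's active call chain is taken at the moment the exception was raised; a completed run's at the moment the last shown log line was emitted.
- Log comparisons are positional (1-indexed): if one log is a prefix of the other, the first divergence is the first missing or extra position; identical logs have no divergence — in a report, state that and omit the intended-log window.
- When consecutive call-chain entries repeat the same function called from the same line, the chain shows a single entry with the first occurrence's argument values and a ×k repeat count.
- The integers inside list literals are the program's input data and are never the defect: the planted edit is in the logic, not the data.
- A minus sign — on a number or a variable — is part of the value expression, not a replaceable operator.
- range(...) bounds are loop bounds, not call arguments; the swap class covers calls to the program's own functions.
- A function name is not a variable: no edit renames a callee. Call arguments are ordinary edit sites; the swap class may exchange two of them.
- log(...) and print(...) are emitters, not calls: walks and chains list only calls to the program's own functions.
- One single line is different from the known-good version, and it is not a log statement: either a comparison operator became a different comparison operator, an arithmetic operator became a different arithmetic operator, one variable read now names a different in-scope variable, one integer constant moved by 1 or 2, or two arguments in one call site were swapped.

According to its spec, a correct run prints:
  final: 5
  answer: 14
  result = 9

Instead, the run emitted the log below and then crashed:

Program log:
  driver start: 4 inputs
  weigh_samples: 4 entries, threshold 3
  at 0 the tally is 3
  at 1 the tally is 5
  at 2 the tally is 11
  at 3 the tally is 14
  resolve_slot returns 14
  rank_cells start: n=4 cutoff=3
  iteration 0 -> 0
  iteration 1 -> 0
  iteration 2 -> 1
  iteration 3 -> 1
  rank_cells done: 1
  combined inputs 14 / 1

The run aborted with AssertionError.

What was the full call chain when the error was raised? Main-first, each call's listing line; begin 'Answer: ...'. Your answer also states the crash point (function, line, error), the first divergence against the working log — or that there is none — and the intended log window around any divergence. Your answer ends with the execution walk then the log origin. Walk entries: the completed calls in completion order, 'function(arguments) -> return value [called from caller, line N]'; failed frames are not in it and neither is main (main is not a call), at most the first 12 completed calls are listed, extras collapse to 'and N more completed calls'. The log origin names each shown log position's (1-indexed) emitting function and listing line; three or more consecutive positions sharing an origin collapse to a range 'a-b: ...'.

Answer: main -> weigh_samples (called at line 53).
Core observation: The shown log is a 14-line prefix of the intended one, whose next entry is 'driver got 14'.
Crash: weigh_samples, line 33, AssertionError.
First divergence: position 15 (shown log ended at 14 lines; the working version continues: 'driver got 14').
Intended log window:
  13: rank_cells done: 1
  14: combined inputs 14 / 1
  15: driver got 14
  16: enter verify_load: 4 items against 3
Execution walk:
  resolve_slot([3, 2, 6, 3]) -> 14  [called from weigh_samples, line 30]
  rank_cells([3, 2, 6, 3], 3) -> 1  [called from weigh_samples, line 31]
Log origin:
  1: emitted by main (line 52)
  2: emitted by weigh_samples (line 29)
  3-6: emitted by resolve_slot (line 5)
  7: emitted by resolve_slot (line 6)
  8: emitted by rank_cells (line 10)
  9-12: emitted by rank_cells (line 15)
  13: emitted by rank_cells (line 16)
  14: emitted by weigh_samples (line 32)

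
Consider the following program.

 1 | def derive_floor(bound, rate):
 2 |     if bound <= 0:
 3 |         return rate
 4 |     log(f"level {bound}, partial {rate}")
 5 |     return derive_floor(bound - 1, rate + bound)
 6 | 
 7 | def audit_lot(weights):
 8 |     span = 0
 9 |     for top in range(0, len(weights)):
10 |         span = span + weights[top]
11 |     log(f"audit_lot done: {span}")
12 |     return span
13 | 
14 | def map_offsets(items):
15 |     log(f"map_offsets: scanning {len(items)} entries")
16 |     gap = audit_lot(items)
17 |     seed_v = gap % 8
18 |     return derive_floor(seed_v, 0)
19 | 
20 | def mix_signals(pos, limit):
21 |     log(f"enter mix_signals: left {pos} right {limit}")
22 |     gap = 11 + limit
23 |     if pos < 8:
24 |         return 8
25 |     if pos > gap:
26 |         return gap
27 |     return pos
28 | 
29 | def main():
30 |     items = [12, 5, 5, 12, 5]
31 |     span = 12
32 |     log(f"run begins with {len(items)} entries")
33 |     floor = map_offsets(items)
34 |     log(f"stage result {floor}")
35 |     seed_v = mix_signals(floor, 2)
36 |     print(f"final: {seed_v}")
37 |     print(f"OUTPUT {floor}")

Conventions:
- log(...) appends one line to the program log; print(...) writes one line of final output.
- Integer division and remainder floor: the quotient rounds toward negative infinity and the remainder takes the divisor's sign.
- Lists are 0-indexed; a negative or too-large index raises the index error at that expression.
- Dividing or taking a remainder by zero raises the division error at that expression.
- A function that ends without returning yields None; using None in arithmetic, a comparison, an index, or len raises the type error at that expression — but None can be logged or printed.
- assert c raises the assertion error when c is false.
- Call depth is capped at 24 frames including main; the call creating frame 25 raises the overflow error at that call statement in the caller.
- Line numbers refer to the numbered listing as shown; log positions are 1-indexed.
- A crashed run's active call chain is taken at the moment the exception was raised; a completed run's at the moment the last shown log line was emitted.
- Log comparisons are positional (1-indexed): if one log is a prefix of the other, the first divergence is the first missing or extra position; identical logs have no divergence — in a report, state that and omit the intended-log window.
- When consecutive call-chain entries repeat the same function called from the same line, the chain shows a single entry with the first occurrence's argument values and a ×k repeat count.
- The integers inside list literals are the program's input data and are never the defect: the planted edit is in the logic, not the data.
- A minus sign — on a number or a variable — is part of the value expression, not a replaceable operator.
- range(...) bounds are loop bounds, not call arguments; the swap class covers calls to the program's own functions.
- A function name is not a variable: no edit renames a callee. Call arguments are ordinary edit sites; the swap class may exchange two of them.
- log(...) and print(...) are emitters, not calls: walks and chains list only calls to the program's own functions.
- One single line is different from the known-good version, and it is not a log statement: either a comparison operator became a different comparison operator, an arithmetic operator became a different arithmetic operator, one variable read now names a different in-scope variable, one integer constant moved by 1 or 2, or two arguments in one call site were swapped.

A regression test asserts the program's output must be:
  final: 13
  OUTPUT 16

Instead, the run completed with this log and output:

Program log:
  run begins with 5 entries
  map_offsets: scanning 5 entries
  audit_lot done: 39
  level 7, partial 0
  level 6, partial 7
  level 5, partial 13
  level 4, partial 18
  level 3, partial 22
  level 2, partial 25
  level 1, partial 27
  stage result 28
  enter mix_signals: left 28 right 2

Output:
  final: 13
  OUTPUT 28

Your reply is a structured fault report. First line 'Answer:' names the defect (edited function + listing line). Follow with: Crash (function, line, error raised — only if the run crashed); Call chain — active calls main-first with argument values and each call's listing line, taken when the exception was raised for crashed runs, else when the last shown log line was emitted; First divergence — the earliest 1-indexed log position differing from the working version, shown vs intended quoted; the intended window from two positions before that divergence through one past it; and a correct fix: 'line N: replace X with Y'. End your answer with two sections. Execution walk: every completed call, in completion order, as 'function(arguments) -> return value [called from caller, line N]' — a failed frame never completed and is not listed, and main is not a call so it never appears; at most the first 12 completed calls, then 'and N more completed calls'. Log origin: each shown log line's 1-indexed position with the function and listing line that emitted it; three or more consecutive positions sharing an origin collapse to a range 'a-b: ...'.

Answer: the defect is in derive_floor at line 5.
Key fact: Everything matches until log position 5, which reads 'level 6, partial 7' in place of 'level 5, partial 7'.
Call chain: main -> mix_signals(28, 2) (called at line 35).
First divergence: position 5 — the shown line 'level 6, partial 7' should read 'level 5, partial 7'.
Intended log window:
  3: audit_lot done: 39
  4: level 7, partial 0
  5: level 5, partial 7
  6: level 3, partial 12
Execution walk:
  audit_lot([12, 5, 5, 12, 5]) -> 39  [called from map_offsets, line 16]
  derive_floor(0, 28) -> 28  [called from derive_floor, line 5]
  derive_floor(1, 27) -> 28  [called from derive_floor, line 5]
  derive_floor(2, 25) -> 28  [called from derive_floor, line 5]
  derive_floor(3, 22) -> 28  [called from derive_floor, line 5]
  derive_floor(4, 18) -> 28  [called from derive_floor, line 5]
  derive_floor(5, 13) -> 28  [called from derive_floor, line 5]
  derive_floor(6, 7) -> 28  [called from derive_floor, line 5]
  derive_floor(7, 0) -> 28  [called from map_offsets, line 18]
  map_offsets([12, 5, 5, 12, 5]) -> 28  [called from main, line 33]
  mix_signals(28, 2) -> 13  [called from main, line 35]
Origin of each log line:
  1: from main, line 32
  2: from map_offsets, line 15
  3: from audit_lot, line 11
  4-10: from derive_floor, line 4
  11: from main, line 34
  12: from mix_signals, line 21
A correct fix: line 5: replace `1` with `2`.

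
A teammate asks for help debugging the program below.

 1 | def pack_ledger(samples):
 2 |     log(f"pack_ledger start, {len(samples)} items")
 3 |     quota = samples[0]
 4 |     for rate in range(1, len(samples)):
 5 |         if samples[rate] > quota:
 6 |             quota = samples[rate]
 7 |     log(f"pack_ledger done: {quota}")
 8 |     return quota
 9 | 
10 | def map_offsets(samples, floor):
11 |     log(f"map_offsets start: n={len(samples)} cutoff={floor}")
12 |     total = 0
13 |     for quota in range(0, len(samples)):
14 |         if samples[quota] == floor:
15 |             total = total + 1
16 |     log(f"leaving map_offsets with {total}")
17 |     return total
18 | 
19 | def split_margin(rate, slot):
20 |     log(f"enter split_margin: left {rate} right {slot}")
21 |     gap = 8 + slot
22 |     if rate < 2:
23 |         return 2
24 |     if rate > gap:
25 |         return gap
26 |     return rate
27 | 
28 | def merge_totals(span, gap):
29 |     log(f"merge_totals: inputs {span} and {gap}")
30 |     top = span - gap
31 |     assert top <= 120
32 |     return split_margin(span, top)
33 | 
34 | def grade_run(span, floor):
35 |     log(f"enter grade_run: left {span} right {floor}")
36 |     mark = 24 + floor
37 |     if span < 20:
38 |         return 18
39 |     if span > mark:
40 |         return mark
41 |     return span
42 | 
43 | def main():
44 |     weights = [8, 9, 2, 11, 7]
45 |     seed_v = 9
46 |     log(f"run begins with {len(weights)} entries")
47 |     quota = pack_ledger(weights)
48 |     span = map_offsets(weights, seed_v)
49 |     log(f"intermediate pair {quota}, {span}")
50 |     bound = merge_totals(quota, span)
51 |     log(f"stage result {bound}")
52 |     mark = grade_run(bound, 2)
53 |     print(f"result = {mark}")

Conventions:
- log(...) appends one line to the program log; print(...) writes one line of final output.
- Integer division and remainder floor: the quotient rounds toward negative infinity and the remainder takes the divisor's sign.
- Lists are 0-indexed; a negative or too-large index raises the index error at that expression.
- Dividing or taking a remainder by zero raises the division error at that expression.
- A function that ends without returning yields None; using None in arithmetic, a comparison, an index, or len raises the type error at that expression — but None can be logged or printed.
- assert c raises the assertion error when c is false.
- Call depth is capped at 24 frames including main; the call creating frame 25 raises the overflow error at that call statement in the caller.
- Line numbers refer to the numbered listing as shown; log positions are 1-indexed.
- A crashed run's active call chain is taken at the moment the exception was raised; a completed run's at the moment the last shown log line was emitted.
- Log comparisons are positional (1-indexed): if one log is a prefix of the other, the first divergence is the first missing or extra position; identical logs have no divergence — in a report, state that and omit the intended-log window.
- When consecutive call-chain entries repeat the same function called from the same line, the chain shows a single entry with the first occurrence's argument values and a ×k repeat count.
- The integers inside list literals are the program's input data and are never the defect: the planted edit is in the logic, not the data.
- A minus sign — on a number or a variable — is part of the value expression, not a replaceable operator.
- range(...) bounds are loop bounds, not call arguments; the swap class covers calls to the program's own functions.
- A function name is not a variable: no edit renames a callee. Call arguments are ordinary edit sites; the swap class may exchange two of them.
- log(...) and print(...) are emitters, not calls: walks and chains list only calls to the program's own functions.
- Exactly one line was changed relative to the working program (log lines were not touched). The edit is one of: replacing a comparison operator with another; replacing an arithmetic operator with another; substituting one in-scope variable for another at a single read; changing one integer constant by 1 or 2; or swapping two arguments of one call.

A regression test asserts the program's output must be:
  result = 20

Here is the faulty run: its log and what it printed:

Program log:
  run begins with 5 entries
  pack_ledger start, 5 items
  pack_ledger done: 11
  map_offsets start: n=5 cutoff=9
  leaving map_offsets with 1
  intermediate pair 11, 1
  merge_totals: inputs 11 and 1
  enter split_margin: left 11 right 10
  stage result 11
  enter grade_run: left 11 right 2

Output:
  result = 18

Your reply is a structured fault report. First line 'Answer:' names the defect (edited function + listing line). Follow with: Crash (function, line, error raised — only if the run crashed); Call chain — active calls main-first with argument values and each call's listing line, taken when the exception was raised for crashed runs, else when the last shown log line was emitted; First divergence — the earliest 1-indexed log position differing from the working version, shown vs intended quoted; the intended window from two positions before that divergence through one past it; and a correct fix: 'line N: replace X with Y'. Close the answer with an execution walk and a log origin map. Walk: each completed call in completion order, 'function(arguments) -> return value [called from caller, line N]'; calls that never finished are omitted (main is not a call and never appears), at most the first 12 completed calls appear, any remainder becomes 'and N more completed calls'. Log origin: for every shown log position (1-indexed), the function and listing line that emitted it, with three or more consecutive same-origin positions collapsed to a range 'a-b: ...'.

Answer: the defect is in grade_run at line 38.
Key observation: No log line changed; the fault shows up purely in the output.
Call chain: main -> grade_run(11, 2) (called at line 52).
First divergence: there is none — every log position agrees.
Execution walk:
  pack_ledger([8, 9, 2, 11, 7]) -> 11  [called from main, line 47]
  map_offsets([8, 9, 2, 11, 7], 9) -> 1  [called from main, line 48]
  split_margin(11, 10) -> 11  [called from merge_totals, line 32]
  merge_totals(11, 1) -> 11  [called from main, line 50]
  grade_run(11, 2) -> 18  [called from main, line 52]
Origin of each log line:
  1: emitted by main (line 46)
  2: emitted by pack_ledger (line 2)
  3: emitted by pack_ledger (line 7)
  4: emitted by map_offsets (line 11)
  5: emitted by map_offsets (line 16)
  6: emitted by main (line 49)
  7: emitted by merge_totals (line 29)
  8: emitted by split_margin (line 20)
  9: emitted by main (line 51)
  10: emitted by grade_run (line 35)
A correct fix: line 38: replace `18` with `20`.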